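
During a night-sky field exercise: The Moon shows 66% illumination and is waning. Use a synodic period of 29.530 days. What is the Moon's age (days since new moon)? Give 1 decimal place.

From f = (1 − cos θ)/2: cos θ = 1 − 2×0.66 = -0.320; arccos → 108.7°.
Waning ⇒ past full, so θ = 360° − 108.7° = 251.3°.
That fraction of the synodic month is 251.3/360 × 29.530 d ≈ 20.62 d.

20.6 days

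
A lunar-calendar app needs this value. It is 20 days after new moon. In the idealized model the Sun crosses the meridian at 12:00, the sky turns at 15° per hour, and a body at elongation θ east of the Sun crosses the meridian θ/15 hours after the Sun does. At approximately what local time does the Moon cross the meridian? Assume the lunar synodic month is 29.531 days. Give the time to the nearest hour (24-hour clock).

04:00

The Moon has covered 20/29.531 of its cycle, so θ ≈ 360° × 20/29.531 = 243.8°.
Delay after the Sun = 243.8° / (15°/h) ≈ 16.25 h.
12:00 + 16.25 h ≈ 04:15 → 04:00 to the nearest hour.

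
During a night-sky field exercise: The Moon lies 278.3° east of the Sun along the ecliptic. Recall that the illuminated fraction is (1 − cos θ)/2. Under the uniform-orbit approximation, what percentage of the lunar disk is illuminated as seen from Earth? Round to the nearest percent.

43%

f = (1 − cos 278.3°)/2 = (1 − 0.144)/2 ≈ 0.428, i.e. 43%.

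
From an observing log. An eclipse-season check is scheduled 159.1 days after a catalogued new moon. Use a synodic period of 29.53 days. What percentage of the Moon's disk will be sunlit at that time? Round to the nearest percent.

159.1 d spans 5 complete synodic months (5 × 29.53 = 147.65 d) plus 11.45 d.
Phase angle: θ = 360°·(11.45 d)/(29.53 d) = 139.6°.
With cos θ = (-0.761), the lit fraction is (1 − (-0.761))/2 ≈ 0.881, so 88%.

88%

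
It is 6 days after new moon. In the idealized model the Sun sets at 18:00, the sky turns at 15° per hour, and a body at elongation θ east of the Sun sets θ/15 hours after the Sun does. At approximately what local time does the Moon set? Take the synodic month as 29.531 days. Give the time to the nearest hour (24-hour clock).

The Moon has covered 6/29.531 of its cycle, so θ ≈ 360° × 6/29.531 = 73.1°.
At 15° of sky rotation per hour, 73.1° corresponds to a 4.88 h lag.
18:00 + 4.88 h ≈ 22:53 → 23:00 to the nearest hour.

23:00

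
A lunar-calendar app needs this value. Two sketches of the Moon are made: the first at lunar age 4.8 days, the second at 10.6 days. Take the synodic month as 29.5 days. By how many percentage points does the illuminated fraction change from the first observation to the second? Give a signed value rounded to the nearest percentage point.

+58 pp

First observation: θ = 360°·4.8/29.5 = 58.6°, so f = 0.239.
Second observation: θ = 129.4°, f = 0.817.
Δf = 0.817 − 0.239 = +0.578, i.e. +58 pp.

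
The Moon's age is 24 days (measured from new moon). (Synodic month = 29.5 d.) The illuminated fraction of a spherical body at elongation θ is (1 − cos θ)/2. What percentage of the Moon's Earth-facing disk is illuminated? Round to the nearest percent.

The Moon has covered 24/29.5 of its cycle, so θ ≈ 360° × 24/29.5 = 292.9°.
Illuminated fraction = (1 − cos 292.9°)/2 = (1 − 0.389)/2 ≈ 0.306, so 31%.

31%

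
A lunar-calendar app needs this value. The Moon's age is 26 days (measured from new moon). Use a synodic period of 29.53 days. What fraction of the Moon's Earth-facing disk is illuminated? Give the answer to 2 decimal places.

0.13

Phase angle: θ = 360°·(26 d)/(29.53 d) = 317.0°.
cos 317.0° = 0.731, so f = (1 − 0.731)/2 = 0.135.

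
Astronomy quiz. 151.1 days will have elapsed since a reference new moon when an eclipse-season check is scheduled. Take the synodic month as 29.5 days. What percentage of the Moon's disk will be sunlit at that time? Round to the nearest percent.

151.1/29.5 = 5.122 lunations, so 5 complete cycles and 3.60 d into the next.
Elongation θ = 360° × 3.60/29.5 ≈ 43.9°.
cos 43.9° = 0.720, so f = (1 − 0.720)/2 = 0.140, so 14%.

14%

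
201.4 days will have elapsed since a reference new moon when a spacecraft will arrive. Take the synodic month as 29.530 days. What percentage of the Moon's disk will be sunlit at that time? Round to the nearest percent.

29%

Reduce mod P: 201.4 − 6×29.530 = 24.22 d into the current lunation.
Phase angle: θ = 360°·(24.22 d)/(29.530 d) = 295.3°.
With cos θ = 0.427, the lit fraction is (1 − 0.427)/2 ≈ 0.287, so 29%.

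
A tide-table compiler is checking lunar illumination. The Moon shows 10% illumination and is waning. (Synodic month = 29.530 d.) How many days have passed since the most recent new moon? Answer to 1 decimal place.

From f = (1 − cos θ)/2: cos θ = 1 − 2×0.10 = 0.800; arccos → 36.9°.
A waning Moon lies in 180°–360°, so θ = 360° − 36.9° = 323.1°.
That fraction of the synodic month is 323.1/360 × 29.530 d ≈ 26.51 d.

26.5 days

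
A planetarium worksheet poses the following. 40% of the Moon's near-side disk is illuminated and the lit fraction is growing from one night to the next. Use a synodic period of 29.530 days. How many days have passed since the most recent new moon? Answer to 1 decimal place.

Invert f = (1 − cos θ)/2 to get cos θ = 1 − 2(0.40) = 0.200, hence θ₀ = arccos 0.200 = 78.5°.
Before full moon the principal value applies: θ = 78.5°.
At 360°/29.530 d per day, 78.5° corresponds to 6.44 days.

6.4 days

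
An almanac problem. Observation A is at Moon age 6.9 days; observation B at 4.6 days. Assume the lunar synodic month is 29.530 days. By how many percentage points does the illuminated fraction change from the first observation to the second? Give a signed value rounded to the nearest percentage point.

-23 pp

First observation: θ = 360°·6.9/29.530 = 84.1°, so f = 0.449.
Second observation: θ = 56.1°, f = 0.221.
Δf = 0.221 − 0.449 = -0.228, i.e. -23 pp.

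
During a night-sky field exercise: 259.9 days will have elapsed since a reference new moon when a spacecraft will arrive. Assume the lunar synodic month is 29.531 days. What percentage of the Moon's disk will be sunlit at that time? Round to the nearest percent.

259.9/29.531 = 8.801 lunations, so 8 complete cycles and 23.65 d into the next.
The Moon has covered 23.65/29.531 of its cycle, so θ ≈ 360° × 23.65/29.531 = 288.3°.
With cos θ = 0.315, the lit fraction is (1 − 0.315)/2 ≈ 0.343, so 34%.

34%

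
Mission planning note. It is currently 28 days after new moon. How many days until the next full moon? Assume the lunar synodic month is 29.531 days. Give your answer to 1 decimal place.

16.3 days

Full moon is 0.5 of the way through the cycle: age 0.5 × 29.531 = 14.765 d.
Already past this cycle's full moon; the next is at 14.765 + 29.531 = 44.296 d, so 44.296 − 28 = 16.296 days.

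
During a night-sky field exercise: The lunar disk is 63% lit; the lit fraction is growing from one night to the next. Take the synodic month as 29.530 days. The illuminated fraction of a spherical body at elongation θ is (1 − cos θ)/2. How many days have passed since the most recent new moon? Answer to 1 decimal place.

From f = (1 − cos θ)/2: cos θ = 1 − 2×0.63 = -0.260; arccos → 105.1°.
Waxing ⇒ before full, so θ = 105.1°.
At 360°/29.530 d per day, 105.1° corresponds to 8.62 days.

8.6 days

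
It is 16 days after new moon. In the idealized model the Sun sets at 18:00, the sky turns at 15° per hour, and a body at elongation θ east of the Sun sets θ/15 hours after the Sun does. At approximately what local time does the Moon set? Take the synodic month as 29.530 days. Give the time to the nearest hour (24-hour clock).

07:00

The Moon has covered 16/29.530 of its cycle, so θ ≈ 360° × 16/29.530 = 195.1°.
The Moon trails the Sun by θ/15 = 195.1/15 ≈ 13.00 hours.
18:00 + 13.00 h ≈ 07:00 → 07:00 to the nearest hour.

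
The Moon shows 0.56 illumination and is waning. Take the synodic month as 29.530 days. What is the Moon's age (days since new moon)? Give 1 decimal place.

21.6 days

cos θ = 1 − 2f = -0.120, giving a principal value of 96.9°.
Waning ⇒ past full, so θ = 360° − 96.9° = 263.1°.
That fraction of the synodic month is 263.1/360 × 29.530 d ≈ 21.58 d.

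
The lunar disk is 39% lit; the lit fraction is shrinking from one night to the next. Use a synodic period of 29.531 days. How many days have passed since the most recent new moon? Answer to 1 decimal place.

23.2 days

From f = (1 − cos θ)/2: cos θ = 1 − 2×0.39 = 0.220; arccos → 77.3°.
Since the Moon is past full (waning), take the reflex angle: θ = 360° − 77.3° = 282.7°.
That fraction of the synodic month is 282.7/360 × 29.531 d ≈ 23.19 d.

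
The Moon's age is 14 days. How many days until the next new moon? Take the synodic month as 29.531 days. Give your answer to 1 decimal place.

15.5 days

One full lunation from the last new moon is 29.531 d; remaining = 29.531 − 14 = 15.531 d.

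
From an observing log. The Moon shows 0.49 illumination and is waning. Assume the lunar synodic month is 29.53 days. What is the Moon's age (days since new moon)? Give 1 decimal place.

22.2 days

From f = (1 − cos θ)/2: cos θ = 1 − 2×0.49 = 0.020; arccos → 88.9°.
Waning ⇒ past full, so θ = 360° − 88.9° = 271.1°.
Age = 29.53 × 271.1°/360° ≈ 22.24 days.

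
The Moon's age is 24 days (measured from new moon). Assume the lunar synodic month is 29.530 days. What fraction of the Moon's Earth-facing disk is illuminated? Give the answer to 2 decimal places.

Phase angle: θ = 360°·(24 d)/(29.530 d) = 292.6°.
With cos θ = 0.384, the lit fraction is (1 − 0.384)/2 ≈ 0.308.

0.31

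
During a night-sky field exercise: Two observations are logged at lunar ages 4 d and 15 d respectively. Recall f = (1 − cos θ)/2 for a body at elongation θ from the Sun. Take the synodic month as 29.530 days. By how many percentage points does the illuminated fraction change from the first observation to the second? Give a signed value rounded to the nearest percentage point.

+83 pp

First observation: θ = 360°·4/29.530 = 48.8°, so f = 0.170.
Second observation: θ = 182.9°, f = 0.999.
Δf = 0.999 − 0.170 = +0.829, i.e. +83 pp.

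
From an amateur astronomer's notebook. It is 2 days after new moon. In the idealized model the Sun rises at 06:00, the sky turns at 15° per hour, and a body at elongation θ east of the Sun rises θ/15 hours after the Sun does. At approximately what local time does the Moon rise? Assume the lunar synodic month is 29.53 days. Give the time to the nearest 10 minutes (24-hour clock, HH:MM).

07:40

Phase angle: θ = 360°·(2 d)/(29.53 d) = 24.4°.
At 15° of sky rotation per hour, 24.4° corresponds to a 1.63 h lag.
06:00 + 1.625 h ≈ 07:38 → 07:40 to the nearest ten minutes.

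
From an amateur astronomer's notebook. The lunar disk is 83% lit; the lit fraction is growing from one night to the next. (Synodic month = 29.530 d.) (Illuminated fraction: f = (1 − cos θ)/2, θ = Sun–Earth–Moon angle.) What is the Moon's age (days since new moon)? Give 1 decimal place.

cos θ = 1 − 2f = -0.660, giving a principal value of 131.3°.
The Moon is waxing (0°–180°), so θ = 131.3° directly.
Age = 29.530 × 131.3°/360° ≈ 10.77 days.

10.8 days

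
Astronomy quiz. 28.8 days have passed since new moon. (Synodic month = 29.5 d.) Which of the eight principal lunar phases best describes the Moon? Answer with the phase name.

At 28.8/29.5 of the cycle, θ ≈ 351° — the new moon range.

new moon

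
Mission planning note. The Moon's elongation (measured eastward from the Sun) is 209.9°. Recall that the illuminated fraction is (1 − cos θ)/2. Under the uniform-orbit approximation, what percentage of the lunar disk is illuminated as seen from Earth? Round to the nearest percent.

93%

cos 209.9° = (-0.867), so f = (1 − (-0.867))/2 = 0.933, i.e. 93%.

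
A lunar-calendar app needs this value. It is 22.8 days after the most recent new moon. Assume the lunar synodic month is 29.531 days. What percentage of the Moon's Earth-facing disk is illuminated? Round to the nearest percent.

43%

The Moon has covered 22.8/29.531 of its cycle, so θ ≈ 360° × 22.8/29.531 = 277.9°.
cos 277.9° = 0.138, so f = (1 − 0.138)/2 = 0.431, so 43%.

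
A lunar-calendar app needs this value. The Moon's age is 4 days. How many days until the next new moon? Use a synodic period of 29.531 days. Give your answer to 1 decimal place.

One full lunation from the last new moon is 29.531 d; remaining = 29.531 − 4 = 25.531 d.

25.5 days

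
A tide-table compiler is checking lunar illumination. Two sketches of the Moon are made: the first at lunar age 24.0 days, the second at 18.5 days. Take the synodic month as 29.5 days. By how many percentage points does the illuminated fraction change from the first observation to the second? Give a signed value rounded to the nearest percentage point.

θ₁ = 360° × 24.0/29.5 = 292.9°, f₁ = (1 − cos θ₁)/2 = 0.306.
θ₂ = 360° × 18.5/29.5 = 225.8°, f₂ = (1 − cos θ₂)/2 = 0.849.
Change = f₂ − f₁ = +0.543 → +54 percentage points.

+54 pp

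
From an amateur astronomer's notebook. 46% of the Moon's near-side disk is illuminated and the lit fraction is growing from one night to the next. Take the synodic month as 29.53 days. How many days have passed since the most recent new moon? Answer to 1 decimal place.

7.0 days

From f = (1 − cos θ)/2: cos θ = 1 − 2×0.46 = 0.080; arccos → 85.4°.
The Moon is waxing (0°–180°), so θ = 85.4° directly.
At 360°/29.53 d per day, 85.4° corresponds to 7.01 days.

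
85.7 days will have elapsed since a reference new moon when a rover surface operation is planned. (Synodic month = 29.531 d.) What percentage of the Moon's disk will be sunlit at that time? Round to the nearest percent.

9%

85.7 d spans 2 complete synodic months (2 × 29.531 = 59.06 d) plus 26.64 d.
Phase angle: θ = 360°·(26.64 d)/(29.531 d) = 324.7°.
With cos θ = 0.816, the lit fraction is (1 − 0.816)/2 ≈ 0.092, so 9%.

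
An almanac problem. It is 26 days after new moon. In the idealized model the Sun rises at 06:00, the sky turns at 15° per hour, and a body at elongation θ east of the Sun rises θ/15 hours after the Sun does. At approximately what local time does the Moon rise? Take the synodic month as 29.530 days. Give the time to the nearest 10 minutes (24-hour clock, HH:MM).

03:10

Phase angle: θ = 360°·(26 d)/(29.530 d) = 317.0°.
At 15° of sky rotation per hour, 317.0° corresponds to a 21.13 h lag.
06:00 + 21.131 h ≈ 03:08 → 03:10 to the nearest ten minutes.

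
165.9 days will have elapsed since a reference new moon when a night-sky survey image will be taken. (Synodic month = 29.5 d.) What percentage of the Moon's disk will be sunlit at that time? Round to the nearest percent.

165.9 d spans 5 complete synodic months (5 × 29.5 = 147.50 d) plus 18.40 d.
Elongation θ = 360° × 18.40/29.5 ≈ 224.5°.
Illuminated fraction = (1 − cos 224.5°)/2 = (1 − (-0.713))/2 ≈ 0.856, so 86%.

86%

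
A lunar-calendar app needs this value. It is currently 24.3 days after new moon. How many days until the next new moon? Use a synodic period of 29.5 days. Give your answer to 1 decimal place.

5.2 days

One full lunation from the last new moon is 29.5 d; remaining = 29.5 − 24.3 = 5.200 d.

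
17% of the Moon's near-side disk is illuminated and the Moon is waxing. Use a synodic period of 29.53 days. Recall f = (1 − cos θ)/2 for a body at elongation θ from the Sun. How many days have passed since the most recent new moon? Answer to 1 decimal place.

From f = (1 − cos θ)/2: cos θ = 1 − 2×0.17 = 0.660; arccos → 48.7°.
Before full moon the principal value applies: θ = 48.7°.
That fraction of the synodic month is 48.7/360 × 29.53 d ≈ 3.99 d.

4.0 days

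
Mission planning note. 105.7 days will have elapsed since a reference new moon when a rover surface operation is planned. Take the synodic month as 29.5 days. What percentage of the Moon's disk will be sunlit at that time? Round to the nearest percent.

93%

105.7/29.5 = 3.583 lunations, so 3 complete cycles and 17.20 d into the next.
Phase angle: θ = 360°·(17.20 d)/(29.5 d) = 209.9°.
With cos θ = (-0.867), the lit fraction is (1 − (-0.867))/2 ≈ 0.933, so 93%.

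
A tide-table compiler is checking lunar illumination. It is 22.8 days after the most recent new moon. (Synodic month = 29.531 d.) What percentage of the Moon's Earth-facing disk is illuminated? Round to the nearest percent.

The Moon has covered 22.8/29.531 of its cycle, so θ ≈ 360° × 22.8/29.531 = 277.9°.
Illuminated fraction = (1 − cos 277.9°)/2 = (1 − 0.138)/2 ≈ 0.431, so 43%.

43%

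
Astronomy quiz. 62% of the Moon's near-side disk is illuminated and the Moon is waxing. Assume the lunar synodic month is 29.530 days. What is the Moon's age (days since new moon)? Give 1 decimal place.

8.5 days

Invert f = (1 − cos θ)/2 to get cos θ = 1 − 2(0.62) = -0.240, hence θ₀ = arccos -0.240 = 103.9°.
The Moon is waxing (0°–180°), so θ = 103.9° directly.
Age = 29.530 × 103.9°/360° ≈ 8.52 days.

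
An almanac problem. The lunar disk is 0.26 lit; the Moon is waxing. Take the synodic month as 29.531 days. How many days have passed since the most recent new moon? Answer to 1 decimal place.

Invert f = (1 − cos θ)/2 to get cos θ = 1 − 2(0.26) = 0.480, hence θ₀ = arccos 0.480 = 61.3°.
Before full moon the principal value applies: θ = 61.3°.
At 360°/29.531 d per day, 61.3° corresponds to 5.03 days.

5.0 days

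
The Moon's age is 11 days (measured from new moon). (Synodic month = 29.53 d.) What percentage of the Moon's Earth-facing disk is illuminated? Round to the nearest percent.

Elongation θ = 360° × 11/29.53 ≈ 134.1°.
cos 134.1° = (-0.696), so f = (1 − (-0.696))/2 = 0.848, so 85%.

85%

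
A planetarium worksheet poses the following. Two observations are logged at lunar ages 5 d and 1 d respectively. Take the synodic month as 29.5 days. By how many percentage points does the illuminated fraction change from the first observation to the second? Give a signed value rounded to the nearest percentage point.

-25 pp

First observation: θ = 360°·5/29.5 = 61.0°, so f = 0.258.
Second observation: θ = 12.2°, f = 0.011.
Δf = 0.011 − 0.258 = -0.246, i.e. -25 pp.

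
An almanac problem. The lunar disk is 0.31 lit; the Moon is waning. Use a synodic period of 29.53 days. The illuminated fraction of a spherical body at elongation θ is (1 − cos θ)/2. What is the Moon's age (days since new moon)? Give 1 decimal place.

24.0 days

From f = (1 − cos θ)/2: cos θ = 1 − 2×0.31 = 0.380; arccos → 67.7°.
A waning Moon lies in 180°–360°, so θ = 360° − 67.7° = 292.3°.
Age = 29.53 × 292.3°/360° ≈ 23.98 days.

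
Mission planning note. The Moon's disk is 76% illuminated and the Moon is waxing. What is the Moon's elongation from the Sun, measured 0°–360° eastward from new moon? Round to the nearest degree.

121°

From f = (1 − cos θ)/2: cos θ = 1 − 2×0.76 = -0.520; arccos → 121.3°.
The Moon is waxing (0°–180°), so θ = 121.3° directly.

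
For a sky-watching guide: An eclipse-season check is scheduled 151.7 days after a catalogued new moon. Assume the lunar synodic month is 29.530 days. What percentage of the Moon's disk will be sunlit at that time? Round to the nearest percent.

17%

Reduce mod P: 151.7 − 5×29.530 = 4.05 d into the current lunation.
Phase angle: θ = 360°·(4.05 d)/(29.530 d) = 49.4°.
Illuminated fraction = (1 − cos 49.4°)/2 = (1 − 0.651)/2 ≈ 0.174, so 17%.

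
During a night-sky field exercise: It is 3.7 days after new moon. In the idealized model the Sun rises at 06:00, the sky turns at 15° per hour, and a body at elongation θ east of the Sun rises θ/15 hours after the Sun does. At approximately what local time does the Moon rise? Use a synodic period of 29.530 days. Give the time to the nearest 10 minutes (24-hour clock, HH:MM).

09:00

Elongation θ = 360° × 3.7/29.530 ≈ 45.1°.
Delay after the Sun = 45.1° / (15°/h) ≈ 3.01 h.
06:00 + 3.007 h ≈ 09:00 → 09:00 to the nearest ten minutes.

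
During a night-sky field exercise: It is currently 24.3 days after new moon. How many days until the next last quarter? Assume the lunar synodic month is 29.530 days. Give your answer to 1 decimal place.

Last quarter occurs at elongation 270°, i.e. at age 29.530 × 270/360 = 22.148 d.
This lunation's last quarter (22.148 d) has passed, so add one period: 51.678 − 24.3 = 27.378 days.

27.4 days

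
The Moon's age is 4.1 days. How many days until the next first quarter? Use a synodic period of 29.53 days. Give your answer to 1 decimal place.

First quarter is 0.25 of the way through the cycle: age 0.25 × 29.53 = 7.383 d.
That is 7.383 − 4.1 = 3.283 days ahead.

3.3 days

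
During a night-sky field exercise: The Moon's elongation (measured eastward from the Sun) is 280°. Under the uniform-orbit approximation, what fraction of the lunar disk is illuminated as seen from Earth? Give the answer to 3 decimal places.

f = (1 − cos 280°)/2 = (1 − 0.174)/2 ≈ 0.413.

0.413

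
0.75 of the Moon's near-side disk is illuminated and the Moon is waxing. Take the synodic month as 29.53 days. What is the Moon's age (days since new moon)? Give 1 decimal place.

9.8 days

Invert f = (1 − cos θ)/2 to get cos θ = 1 − 2(0.75) = -0.500, hence θ₀ = arccos -0.500 = 120.0°.
The Moon is waxing (0°–180°), so θ = 120.0° directly.
Age = 29.53 × 120.0°/360° ≈ 9.84 days.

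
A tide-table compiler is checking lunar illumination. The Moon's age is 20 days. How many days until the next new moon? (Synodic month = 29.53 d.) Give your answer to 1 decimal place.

9.5 days

The next new moon completes the synodic month: 29.53 − 20 = 9.530 days.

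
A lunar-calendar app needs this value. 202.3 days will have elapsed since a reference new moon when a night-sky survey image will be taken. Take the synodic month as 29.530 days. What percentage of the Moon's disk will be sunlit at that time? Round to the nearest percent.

20%

202.3/29.530 = 6.851 lunations, so 6 complete cycles and 25.12 d into the next.
Phase angle: θ = 360°·(25.12 d)/(29.530 d) = 306.2°.
Illuminated fraction = (1 − cos 306.2°)/2 = (1 − 0.591)/2 ≈ 0.204, so 20%.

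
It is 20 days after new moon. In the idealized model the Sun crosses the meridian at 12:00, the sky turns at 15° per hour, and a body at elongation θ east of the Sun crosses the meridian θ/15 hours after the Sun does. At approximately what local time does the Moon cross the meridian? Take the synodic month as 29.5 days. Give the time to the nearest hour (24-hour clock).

04:00

Phase angle: θ = 360°·(20 d)/(29.5 d) = 244.1°.
The Moon trails the Sun by θ/15 = 244.1/15 ≈ 16.27 hours.
12:00 + 16.27 h ≈ 04:16 → 04:00 to the nearest hour.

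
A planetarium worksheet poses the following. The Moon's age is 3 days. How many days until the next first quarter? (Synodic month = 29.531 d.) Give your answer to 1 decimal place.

First quarter is 0.25 of the way through the cycle: age 0.25 × 29.531 = 7.383 d.
So 4.383 days remain (7.383 − 3).

4.4 days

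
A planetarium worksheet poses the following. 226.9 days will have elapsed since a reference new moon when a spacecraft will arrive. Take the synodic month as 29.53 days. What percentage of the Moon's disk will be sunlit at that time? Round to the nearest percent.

Reduce mod P: 226.9 − 7×29.53 = 20.19 d into the current lunation.
Phase angle: θ = 360°·(20.19 d)/(29.53 d) = 246.1°.
With cos θ = (-0.405), the lit fraction is (1 − (-0.405))/2 ≈ 0.702, so 70%.

70%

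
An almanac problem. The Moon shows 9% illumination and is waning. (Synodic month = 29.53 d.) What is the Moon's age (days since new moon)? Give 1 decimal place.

26.7 days

From f = (1 − cos θ)/2: cos θ = 1 − 2×0.09 = 0.820; arccos → 34.9°.
Waning ⇒ past full, so θ = 360° − 34.9° = 325.1°.
At 360°/29.53 d per day, 325.1° corresponds to 26.67 days.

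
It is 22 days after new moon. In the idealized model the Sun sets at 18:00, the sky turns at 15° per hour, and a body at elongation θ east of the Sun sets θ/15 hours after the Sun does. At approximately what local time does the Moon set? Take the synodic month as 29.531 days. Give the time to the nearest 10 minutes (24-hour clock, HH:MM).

11:50

Phase angle: θ = 360°·(22 d)/(29.531 d) = 268.2°.
The Moon trails the Sun by θ/15 = 268.2/15 ≈ 17.88 hours.
18:00 + 17.880 h ≈ 11:53 → 11:50 to the nearest ten minutes.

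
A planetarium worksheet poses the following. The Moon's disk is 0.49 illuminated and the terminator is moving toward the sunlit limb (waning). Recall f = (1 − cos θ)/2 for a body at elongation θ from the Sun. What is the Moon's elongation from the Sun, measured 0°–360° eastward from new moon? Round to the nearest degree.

From f = (1 − cos θ)/2: cos θ = 1 − 2×0.49 = 0.020; arccos → 88.9°.
A waning Moon lies in 180°–360°, so θ = 360° − 88.9° = 271.1°.

271°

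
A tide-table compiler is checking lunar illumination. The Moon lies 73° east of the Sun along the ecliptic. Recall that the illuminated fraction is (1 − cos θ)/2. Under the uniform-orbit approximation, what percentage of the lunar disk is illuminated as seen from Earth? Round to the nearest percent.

35%

f = (1 − cos 73°)/2 = (1 − 0.292)/2 ≈ 0.354, i.e. 35%.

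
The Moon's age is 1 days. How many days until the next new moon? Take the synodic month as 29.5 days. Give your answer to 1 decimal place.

The next new moon completes the synodic month: 29.5 − 1 = 28.500 days.

28.5 days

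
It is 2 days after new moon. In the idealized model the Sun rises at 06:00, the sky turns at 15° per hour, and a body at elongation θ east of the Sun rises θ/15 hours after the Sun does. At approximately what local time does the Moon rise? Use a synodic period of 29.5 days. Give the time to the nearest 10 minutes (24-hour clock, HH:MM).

07:40

Elongation θ = 360° × 2/29.5 ≈ 24.4°.
The Moon trails the Sun by θ/15 = 24.4/15 ≈ 1.63 hours.
06:00 + 1.627 h ≈ 07:38 → 07:40 to the nearest ten minutes.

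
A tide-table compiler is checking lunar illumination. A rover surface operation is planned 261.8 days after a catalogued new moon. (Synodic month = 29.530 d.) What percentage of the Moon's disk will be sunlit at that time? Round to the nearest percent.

261.8/29.530 = 8.866 lunations, so 8 complete cycles and 25.56 d into the next.
The Moon has covered 25.56/29.530 of its cycle, so θ ≈ 360° × 25.56/29.530 = 311.6°.
cos 311.6° = 0.664, so f = (1 − 0.664)/2 = 0.168, so 17%.

17%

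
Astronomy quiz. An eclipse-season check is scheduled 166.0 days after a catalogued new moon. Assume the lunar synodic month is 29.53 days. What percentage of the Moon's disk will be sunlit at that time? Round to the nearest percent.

86%

166.0 d spans 5 complete synodic months (5 × 29.53 = 147.65 d) plus 18.35 d.
Phase angle: θ = 360°·(18.35 d)/(29.53 d) = 223.7°.
With cos θ = (-0.723), the lit fraction is (1 − (-0.723))/2 ≈ 0.861, so 86%.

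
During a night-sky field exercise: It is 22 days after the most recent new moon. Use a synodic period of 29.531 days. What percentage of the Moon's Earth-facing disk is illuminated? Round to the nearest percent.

52%

Phase angle: θ = 360°·(22 d)/(29.531 d) = 268.2°.
cos 268.2° = (-0.032), so f = (1 − (-0.032))/2 = 0.516, so 52%.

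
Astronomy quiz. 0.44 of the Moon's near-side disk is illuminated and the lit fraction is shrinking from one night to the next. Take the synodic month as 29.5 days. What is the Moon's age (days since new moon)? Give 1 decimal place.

22.7 days

From f = (1 − cos θ)/2: cos θ = 1 − 2×0.44 = 0.120; arccos → 83.1°.
Since the Moon is past full (waning), take the reflex angle: θ = 360° − 83.1° = 276.9°.
Age = 29.5 × 276.9°/360° ≈ 22.69 days.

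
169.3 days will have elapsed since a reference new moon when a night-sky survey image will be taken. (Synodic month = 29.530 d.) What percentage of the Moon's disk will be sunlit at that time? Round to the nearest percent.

169.3/29.530 = 5.733 lunations, so 5 complete cycles and 21.65 d into the next.
Elongation θ = 360° × 21.65/29.530 ≈ 263.9°.
Illuminated fraction = (1 − cos 263.9°)/2 = (1 − (-0.106))/2 ≈ 0.553, so 55%.

55%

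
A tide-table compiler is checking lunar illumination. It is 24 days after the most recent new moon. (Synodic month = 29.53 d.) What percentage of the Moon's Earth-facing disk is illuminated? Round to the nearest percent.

31%

Phase angle: θ = 360°·(24 d)/(29.53 d) = 292.6°.
cos 292.6° = 0.384, so f = (1 − 0.384)/2 = 0.308, so 31%.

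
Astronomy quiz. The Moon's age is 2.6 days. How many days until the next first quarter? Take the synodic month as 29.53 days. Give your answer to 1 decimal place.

4.8 days

First quarter occurs at elongation 90°, i.e. at age 29.53 × 90/360 = 7.383 d.
That is 7.383 − 2.6 = 4.783 days ahead.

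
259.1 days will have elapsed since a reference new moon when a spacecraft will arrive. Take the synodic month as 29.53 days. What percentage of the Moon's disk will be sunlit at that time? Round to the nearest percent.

42%

259.1/29.53 = 8.774 lunations, so 8 complete cycles and 22.86 d into the next.
Elongation θ = 360° × 22.86/29.53 ≈ 278.7°.
Illuminated fraction = (1 − cos 278.7°)/2 = (1 − 0.151)/2 ≈ 0.424, so 42%.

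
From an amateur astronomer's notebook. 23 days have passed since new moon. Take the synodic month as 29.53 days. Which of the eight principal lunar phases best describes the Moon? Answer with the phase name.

last quarter

At 23/29.53 of the cycle, θ ≈ 280° — the last quarter range.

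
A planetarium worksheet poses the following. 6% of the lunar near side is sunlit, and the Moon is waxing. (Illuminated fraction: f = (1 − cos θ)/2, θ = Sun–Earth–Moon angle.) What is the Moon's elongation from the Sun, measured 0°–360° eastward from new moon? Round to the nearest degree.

Invert f = (1 − cos θ)/2 to get cos θ = 1 − 2(0.06) = 0.880, hence θ₀ = arccos 0.880 = 28.4°.
Before full moon the principal value applies: θ = 28.4°.

28°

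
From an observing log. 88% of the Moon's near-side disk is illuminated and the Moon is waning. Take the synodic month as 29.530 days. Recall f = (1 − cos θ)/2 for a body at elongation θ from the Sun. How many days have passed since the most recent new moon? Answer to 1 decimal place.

cos θ = 1 − 2f = -0.760, giving a principal value of 139.5°.
Waning ⇒ past full, so θ = 360° − 139.5° = 220.5°.
At 360°/29.530 d per day, 220.5° corresponds to 18.09 days.

18.1 days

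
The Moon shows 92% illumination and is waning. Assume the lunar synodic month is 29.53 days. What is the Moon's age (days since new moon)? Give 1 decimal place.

17.5 days

Invert f = (1 − cos θ)/2 to get cos θ = 1 − 2(0.92) = -0.840, hence θ₀ = arccos -0.840 = 147.1°.
Since the Moon is past full (waning), take the reflex angle: θ = 360° − 147.1° = 212.9°.
At 360°/29.53 d per day, 212.9° corresponds to 17.46 days.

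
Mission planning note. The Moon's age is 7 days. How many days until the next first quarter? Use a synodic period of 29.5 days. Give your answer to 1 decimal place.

First quarter occurs at elongation 90°, i.e. at age 29.5 × 90/360 = 7.375 d.
That is 7.375 − 7 = 0.375 days ahead.

0.4 days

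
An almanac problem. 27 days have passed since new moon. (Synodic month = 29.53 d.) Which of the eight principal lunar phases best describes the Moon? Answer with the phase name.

At 27/29.53 of the cycle, θ ≈ 329° — the waning crescent range.

waning crescent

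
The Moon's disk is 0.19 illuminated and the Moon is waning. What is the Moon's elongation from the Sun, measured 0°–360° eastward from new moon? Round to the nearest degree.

308°

cos θ = 1 − 2f = 0.620, giving a principal value of 51.7°.
A waning Moon lies in 180°–360°, so θ = 360° − 51.7° = 308.3°.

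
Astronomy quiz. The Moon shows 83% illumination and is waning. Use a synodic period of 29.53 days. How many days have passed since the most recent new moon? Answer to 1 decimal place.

Invert f = (1 − cos θ)/2 to get cos θ = 1 − 2(0.83) = -0.660, hence θ₀ = arccos -0.660 = 131.3°.
A waning Moon lies in 180°–360°, so θ = 360° − 131.3° = 228.7°.
Age = 29.53 × 228.7°/360° ≈ 18.76 days.

18.8 days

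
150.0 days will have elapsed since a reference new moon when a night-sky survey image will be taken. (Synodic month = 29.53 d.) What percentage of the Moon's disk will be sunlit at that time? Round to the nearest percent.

150.0 d spans 5 complete synodic months (5 × 29.53 = 147.65 d) plus 2.35 d.
Phase angle: θ = 360°·(2.35 d)/(29.53 d) = 28.6°.
cos 28.6° = 0.878, so f = (1 − 0.878)/2 = 0.061, so 6%.

6%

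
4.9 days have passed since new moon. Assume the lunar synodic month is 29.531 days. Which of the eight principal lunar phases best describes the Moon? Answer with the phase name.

waxing crescent

At 4.9/29.531 of the cycle, θ ≈ 60° — the waxing crescent range.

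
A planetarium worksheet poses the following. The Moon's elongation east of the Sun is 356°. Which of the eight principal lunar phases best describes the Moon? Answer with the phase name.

The new moon sector spans roughly -22°–22°; 356° falls inside it.

new moon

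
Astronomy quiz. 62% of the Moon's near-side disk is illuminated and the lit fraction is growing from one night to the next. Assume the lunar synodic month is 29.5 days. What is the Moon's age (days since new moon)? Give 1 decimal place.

cos θ = 1 − 2f = -0.240, giving a principal value of 103.9°.
The Moon is waxing (0°–180°), so θ = 103.9° directly.
That fraction of the synodic month is 103.9/360 × 29.5 d ≈ 8.51 d.

8.5 days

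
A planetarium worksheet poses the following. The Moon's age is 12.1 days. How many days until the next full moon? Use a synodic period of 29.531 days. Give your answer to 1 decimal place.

Full moon is 0.5 of the way through the cycle: age 0.5 × 29.531 = 14.765 d.
That is 14.765 − 12.1 = 2.665 days ahead.

2.7 days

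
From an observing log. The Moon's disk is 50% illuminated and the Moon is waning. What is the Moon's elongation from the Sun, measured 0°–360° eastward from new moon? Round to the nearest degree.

cos θ = 1 − 2f = 0.000, giving a principal value of 90.0°.
Waning ⇒ past full, so θ = 360° − 90.0° = 270.0°.

270°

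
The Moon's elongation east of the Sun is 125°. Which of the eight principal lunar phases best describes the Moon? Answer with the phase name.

waxing gibbous

The waxing gibbous sector spans roughly 112°–158°; 125° falls inside it.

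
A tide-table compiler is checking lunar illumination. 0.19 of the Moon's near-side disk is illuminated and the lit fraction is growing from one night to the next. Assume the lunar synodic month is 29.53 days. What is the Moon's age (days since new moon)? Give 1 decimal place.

From f = (1 − cos θ)/2: cos θ = 1 − 2×0.19 = 0.620; arccos → 51.7°.
Before full moon the principal value applies: θ = 51.7°.
That fraction of the synodic month is 51.7/360 × 29.53 d ≈ 4.24 d.

4.2 days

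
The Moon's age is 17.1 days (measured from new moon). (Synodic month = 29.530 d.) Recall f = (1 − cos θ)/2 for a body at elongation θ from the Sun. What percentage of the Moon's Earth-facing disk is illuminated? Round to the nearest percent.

Phase angle: θ = 360°·(17.1 d)/(29.530 d) = 208.5°.
cos 208.5° = (-0.879), so f = (1 − (-0.879))/2 = 0.940, so 94%.

94%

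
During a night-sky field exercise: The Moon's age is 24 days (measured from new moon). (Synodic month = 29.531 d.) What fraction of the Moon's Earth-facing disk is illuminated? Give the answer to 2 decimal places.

Phase angle: θ = 360°·(24 d)/(29.531 d) = 292.6°.
cos 292.6° = 0.384, so f = (1 − 0.384)/2 = 0.308.

0.31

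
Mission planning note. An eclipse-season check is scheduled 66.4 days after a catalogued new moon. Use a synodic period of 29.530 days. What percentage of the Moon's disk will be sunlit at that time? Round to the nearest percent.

50%

66.4 d spans 2 complete synodic months (2 × 29.530 = 59.06 d) plus 7.34 d.
Phase angle: θ = 360°·(7.34 d)/(29.530 d) = 89.5°.
Illuminated fraction = (1 − cos 89.5°)/2 = (1 − 0.009)/2 ≈ 0.495, so 50%.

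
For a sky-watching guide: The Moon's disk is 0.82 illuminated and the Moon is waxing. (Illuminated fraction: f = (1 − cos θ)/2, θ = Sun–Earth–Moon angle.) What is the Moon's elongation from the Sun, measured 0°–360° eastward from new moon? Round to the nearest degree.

cos θ = 1 − 2f = -0.640, giving a principal value of 129.8°.
The Moon is waxing (0°–180°), so θ = 129.8° directly.

130°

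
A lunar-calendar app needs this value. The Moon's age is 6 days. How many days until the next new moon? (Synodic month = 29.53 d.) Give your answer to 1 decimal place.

23.5 days

The next new moon completes the synodic month: 29.53 − 6 = 23.530 days.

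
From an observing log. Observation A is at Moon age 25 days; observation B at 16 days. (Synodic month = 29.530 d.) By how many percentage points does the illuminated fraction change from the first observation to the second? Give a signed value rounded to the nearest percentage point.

First observation: θ = 360°·25/29.530 = 304.8°, so f = 0.215.
Second observation: θ = 195.1°, f = 0.983.
Δf = 0.983 − 0.215 = +0.768, i.e. +77 pp.

+77 pp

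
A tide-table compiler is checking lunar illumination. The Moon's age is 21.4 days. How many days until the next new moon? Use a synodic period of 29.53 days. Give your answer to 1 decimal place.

The next new moon completes the synodic month: 29.53 − 21.4 = 8.130 days.

8.1 days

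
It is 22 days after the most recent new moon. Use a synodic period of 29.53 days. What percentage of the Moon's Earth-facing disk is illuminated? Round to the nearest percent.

The Moon has covered 22/29.53 of its cycle, so θ ≈ 360° × 22/29.53 = 268.2°.
Illuminated fraction = (1 − cos 268.2°)/2 = (1 − (-0.031))/2 ≈ 0.516, so 52%.

52%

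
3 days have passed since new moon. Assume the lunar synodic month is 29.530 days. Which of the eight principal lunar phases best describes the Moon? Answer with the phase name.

waxing crescent

At 3/29.530 of the cycle, θ ≈ 37° — the waxing crescent range.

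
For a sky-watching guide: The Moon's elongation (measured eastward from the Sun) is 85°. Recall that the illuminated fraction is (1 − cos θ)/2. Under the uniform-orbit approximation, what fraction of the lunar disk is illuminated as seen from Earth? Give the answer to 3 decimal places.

0.456

cos 85° = 0.087, so f = (1 − 0.087)/2 = 0.456.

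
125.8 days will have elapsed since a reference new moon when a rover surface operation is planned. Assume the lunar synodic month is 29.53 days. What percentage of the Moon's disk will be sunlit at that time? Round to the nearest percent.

53%

125.8 d spans 4 complete synodic months (4 × 29.53 = 118.12 d) plus 7.68 d.
Phase angle: θ = 360°·(7.68 d)/(29.53 d) = 93.6°.
cos 93.6° = (-0.063), so f = (1 − (-0.063))/2 = 0.532, so 53%.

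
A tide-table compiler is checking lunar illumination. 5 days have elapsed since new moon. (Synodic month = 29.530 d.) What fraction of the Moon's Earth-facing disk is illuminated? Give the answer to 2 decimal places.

Elongation θ = 360° × 5/29.530 ≈ 61.0°.
Illuminated fraction = (1 − cos 61.0°)/2 = (1 − 0.485)/2 ≈ 0.257.

0.26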